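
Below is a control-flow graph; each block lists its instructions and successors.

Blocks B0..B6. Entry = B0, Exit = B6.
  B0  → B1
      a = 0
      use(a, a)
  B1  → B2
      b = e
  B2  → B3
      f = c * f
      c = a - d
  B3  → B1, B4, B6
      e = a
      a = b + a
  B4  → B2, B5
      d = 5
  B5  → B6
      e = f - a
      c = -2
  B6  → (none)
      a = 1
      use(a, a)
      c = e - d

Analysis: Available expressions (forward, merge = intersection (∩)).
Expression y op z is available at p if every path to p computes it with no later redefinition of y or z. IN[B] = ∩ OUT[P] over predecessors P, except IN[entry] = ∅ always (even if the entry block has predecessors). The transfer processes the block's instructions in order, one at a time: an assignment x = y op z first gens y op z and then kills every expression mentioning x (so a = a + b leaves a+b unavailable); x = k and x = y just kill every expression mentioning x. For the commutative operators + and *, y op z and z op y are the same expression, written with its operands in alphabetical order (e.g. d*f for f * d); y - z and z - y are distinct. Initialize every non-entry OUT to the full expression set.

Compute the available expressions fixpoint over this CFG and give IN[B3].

Answer: {a-d}

Derivation:
Converged values:
  B0:   IN={}   OUT={}
  B1:   IN={}   OUT={}
  B2:   IN={}   OUT={a-d}
  B3:   IN={a-d}   OUT={}
  B4:   IN={}   OUT={}
  B5:   IN={}   OUT={f-a}
  B6:   IN={}   OUT={e-d}

Merge at B3: IN[B3] = OUT[B2] = {a-d}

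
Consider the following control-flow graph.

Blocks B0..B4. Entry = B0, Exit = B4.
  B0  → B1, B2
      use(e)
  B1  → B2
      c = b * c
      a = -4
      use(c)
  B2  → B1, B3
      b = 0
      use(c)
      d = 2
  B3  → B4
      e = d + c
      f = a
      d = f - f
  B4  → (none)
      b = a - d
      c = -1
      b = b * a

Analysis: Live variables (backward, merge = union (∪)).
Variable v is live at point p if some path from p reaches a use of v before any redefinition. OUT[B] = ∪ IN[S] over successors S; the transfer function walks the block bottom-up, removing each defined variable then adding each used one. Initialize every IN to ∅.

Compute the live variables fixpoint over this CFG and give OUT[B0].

Answer: {a, b, c}

Derivation:
Fixpoint table:
  B0: | IN={a, b, c, e} | OUT={a, b, c}
  B1: | IN={b, c} | OUT={a, c}
  B2: | IN={a, c} | OUT={a, b, c, d}
  B3: | IN={a, c, d} | OUT={a, d}
  B4: | IN={a, d} | OUT={}

Merge at B0: OUT[B0] = IN[B1] ⊔ IN[B2] = {a, b, c}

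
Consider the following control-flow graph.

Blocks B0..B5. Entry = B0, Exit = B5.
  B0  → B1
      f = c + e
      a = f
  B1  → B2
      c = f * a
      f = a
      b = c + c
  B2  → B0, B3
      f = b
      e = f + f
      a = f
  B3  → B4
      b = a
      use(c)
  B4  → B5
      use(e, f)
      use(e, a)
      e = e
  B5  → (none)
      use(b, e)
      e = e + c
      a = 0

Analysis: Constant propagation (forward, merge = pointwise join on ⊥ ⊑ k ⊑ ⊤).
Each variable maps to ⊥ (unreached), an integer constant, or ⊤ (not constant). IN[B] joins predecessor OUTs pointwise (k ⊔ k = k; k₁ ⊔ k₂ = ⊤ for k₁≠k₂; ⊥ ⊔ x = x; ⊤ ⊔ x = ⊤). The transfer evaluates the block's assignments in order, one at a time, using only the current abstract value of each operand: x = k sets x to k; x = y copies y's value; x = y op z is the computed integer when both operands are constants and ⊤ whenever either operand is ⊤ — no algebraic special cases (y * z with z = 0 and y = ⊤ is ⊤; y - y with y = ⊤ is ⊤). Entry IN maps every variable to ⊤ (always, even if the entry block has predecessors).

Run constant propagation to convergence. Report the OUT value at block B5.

Answer: {a: 0, b: ⊤, c: ⊤, d: ⊤, e: ⊤, f: ⊤}

Working:
Fixpoint table:
  B0:   IN=(all ⊤)   OUT=(all ⊤)
  B1:   IN=(all ⊤)   OUT=(all ⊤)
  B2:   IN=(all ⊤)   OUT=(all ⊤)
  B3:   IN=(all ⊤)   OUT=(all ⊤)
  B4:   IN=(all ⊤)   OUT=(all ⊤)
  B5:   IN=(all ⊤)   OUT={a:0; rest ⊤}

Merge at B5: IN[B5] = OUT[B4] = {a: ⊤, b: ⊤, c: ⊤, d: ⊤, e: ⊤, f: ⊤}
Applying B5's transfer function to that IN value gives OUT[B5] (row B5 above).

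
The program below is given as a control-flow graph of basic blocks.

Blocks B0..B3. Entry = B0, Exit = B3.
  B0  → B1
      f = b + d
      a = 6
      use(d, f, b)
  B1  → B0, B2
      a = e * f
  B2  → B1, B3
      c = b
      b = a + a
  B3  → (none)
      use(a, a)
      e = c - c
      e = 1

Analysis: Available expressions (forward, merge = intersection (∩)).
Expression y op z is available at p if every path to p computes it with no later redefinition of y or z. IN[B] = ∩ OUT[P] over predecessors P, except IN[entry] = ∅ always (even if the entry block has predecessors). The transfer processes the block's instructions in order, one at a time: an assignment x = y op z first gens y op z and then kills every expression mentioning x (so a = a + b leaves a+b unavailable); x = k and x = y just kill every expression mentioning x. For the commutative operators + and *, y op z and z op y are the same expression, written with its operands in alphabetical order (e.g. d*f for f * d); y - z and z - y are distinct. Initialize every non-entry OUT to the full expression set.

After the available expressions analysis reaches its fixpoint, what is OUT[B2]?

Answer: {a+a, e*f}

Working:
Fixpoint table:
  B0: | IN={} | OUT={b+d}
  B1: | IN={} | OUT={e*f}
  B2: | IN={e*f} | OUT={a+a, e*f}
  B3: | IN={a+a, e*f} | OUT={a+a, c-c}

Merge at B2: IN[B2] = OUT[B1] = {e*f}
Applying B2's transfer function to that IN value gives OUT[B2] (row B2 above).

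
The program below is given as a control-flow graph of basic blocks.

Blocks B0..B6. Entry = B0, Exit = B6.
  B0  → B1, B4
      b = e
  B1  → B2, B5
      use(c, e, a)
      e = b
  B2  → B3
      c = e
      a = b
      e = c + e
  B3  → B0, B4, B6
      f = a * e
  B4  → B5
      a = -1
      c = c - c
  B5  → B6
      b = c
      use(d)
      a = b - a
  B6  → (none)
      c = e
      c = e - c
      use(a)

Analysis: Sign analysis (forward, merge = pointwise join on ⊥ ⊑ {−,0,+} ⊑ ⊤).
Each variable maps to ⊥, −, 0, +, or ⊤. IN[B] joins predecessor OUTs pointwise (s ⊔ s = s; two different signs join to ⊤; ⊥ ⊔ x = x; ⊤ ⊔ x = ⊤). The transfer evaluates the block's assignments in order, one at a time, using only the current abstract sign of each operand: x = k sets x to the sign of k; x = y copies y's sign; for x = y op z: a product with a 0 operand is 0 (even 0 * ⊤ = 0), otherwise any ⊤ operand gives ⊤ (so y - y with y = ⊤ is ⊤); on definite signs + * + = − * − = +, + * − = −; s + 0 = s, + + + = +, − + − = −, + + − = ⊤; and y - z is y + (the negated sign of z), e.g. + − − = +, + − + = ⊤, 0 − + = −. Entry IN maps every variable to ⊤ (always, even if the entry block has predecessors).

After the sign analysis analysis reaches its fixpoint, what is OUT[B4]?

Per-block solution:
  B0:   IN=(all ⊤)   OUT=(all ⊤)
  B1:   IN=(all ⊤)   OUT=(all ⊤)
  B2:   IN=(all ⊤)   OUT=(all ⊤)
  B3:   IN=(all ⊤)   OUT=(all ⊤)
  B4:   IN=(all ⊤)   OUT={a:-; rest ⊤}
  B5:   IN=(all ⊤)   OUT=(all ⊤)
  B6:   IN=(all ⊤)   OUT=(all ⊤)

Merge at B4: IN[B4] = OUT[B0] ⊔ OUT[B3] = {a: ⊤, b: ⊤, c: ⊤, d: ⊤, e: ⊤, f: ⊤}
Applying B4's transfer function to that IN value gives OUT[B4] (row B4 above).

Answer: {a: -, b: ⊤, c: ⊤, d: ⊤, e: ⊤, f: ⊤}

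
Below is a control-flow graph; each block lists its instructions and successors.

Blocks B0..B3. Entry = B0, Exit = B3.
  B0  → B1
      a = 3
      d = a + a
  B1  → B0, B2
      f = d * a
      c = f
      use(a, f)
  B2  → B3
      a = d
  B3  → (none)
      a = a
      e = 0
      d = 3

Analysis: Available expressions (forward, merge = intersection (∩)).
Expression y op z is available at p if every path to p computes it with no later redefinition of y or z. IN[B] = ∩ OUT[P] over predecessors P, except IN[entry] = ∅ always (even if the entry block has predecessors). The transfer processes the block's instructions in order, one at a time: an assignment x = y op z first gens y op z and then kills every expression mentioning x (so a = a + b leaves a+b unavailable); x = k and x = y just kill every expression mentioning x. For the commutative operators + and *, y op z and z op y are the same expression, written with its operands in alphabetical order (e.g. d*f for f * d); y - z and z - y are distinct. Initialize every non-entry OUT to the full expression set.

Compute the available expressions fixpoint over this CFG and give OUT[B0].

Converged values:
  B0:  IN={}  OUT={a+a}
  B1:  IN={a+a}  OUT={a*d, a+a}
  B2:  IN={a*d, a+a}  OUT={}
  B3:  IN={}  OUT={}

Merge at B0 (entry node, so the boundary value {} is joined with the incoming edge(s)): IN[B0] = {} ∩ OUT[B1] = {}
Applying B0's transfer function to that IN value gives OUT[B0] (row B0 above).

Answer: {a+a}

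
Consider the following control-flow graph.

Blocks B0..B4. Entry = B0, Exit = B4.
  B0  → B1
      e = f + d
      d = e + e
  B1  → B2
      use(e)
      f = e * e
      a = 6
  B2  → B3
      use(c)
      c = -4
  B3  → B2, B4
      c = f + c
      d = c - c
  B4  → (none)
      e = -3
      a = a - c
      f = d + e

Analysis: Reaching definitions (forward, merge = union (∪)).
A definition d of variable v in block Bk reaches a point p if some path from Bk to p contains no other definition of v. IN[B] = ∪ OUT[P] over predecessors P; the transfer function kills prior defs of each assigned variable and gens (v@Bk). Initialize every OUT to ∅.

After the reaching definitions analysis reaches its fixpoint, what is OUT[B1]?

Answer: {a@B1, d@B0, e@B0, f@B1}

Derivation:
Fixpoint table:
  B0:   IN={}   OUT={d@B0, e@B0}
  B1:   IN={d@B0, e@B0}   OUT={a@B1, d@B0, e@B0, f@B1}
  B2:   IN={a@B1, c@B3, d@B0, d@B3, e@B0, f@B1}   OUT={a@B1, c@B2, d@B0, d@B3, e@B0, f@B1}
  B3:   IN={a@B1, c@B2, d@B0, d@B3, e@B0, f@B1}   OUT={a@B1, c@B3, d@B3, e@B0, f@B1}
  B4:   IN={a@B1, c@B3, d@B3, e@B0, f@B1}   OUT={a@B4, c@B3, d@B3, e@B4, f@B4}

Merge at B1: IN[B1] = OUT[B0] = {d@B0, e@B0}
Applying B1's transfer function to that IN value gives OUT[B1] (row B1 above).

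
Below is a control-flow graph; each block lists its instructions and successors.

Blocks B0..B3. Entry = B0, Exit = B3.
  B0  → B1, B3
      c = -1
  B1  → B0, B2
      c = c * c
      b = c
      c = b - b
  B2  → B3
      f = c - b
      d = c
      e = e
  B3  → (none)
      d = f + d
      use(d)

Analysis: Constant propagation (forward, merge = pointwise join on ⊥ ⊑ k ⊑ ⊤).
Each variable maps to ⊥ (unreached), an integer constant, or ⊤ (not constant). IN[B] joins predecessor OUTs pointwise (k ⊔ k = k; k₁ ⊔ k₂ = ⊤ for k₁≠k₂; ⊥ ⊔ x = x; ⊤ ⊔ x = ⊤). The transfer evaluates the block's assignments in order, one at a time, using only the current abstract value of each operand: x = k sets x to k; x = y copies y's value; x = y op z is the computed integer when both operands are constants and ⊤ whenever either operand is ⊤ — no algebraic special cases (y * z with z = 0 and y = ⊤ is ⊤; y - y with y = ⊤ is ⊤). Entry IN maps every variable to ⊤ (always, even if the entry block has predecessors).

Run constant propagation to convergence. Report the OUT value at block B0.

Answer: {a: ⊤, b: ⊤, c: -1, d: ⊤, e: ⊤, f: ⊤}

Trace:
Fixpoint table:
  B0: | IN=(all ⊤) | OUT={c:-1; rest ⊤}
  B1: | IN={c:-1; rest ⊤} | OUT={b:1, c:0; rest ⊤}
  B2: | IN={b:1, c:0; rest ⊤} | OUT={b:1, c:0, d:0, f:-1; rest ⊤}
  B3: | IN=(all ⊤) | OUT=(all ⊤)

Merge at B0 (entry node, so the boundary value (all ⊤) is joined with the incoming edge(s)): IN[B0] = (all ⊤) ⊔ OUT[B1] = {a: ⊤, b: ⊤, c: ⊤, d: ⊤, e: ⊤, f: ⊤}
Applying B0's transfer function to that IN value gives OUT[B0] (row B0 above).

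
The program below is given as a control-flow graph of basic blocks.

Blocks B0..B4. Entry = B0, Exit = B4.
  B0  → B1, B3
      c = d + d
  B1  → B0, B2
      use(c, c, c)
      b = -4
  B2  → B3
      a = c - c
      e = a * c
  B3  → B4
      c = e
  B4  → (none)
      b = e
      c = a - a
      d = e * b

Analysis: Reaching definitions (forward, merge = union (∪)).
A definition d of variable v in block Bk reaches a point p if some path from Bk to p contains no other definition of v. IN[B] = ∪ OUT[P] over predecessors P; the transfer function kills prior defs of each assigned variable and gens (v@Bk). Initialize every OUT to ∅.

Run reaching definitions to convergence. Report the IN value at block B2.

Answer: {b@B1, c@B0}

Derivation:
Fixpoint table:
  B0:   IN={b@B1, c@B0}   OUT={b@B1, c@B0}
  B1:   IN={b@B1, c@B0}   OUT={b@B1, c@B0}
  B2:   IN={b@B1, c@B0}   OUT={a@B2, b@B1, c@B0, e@B2}
  B3:   IN={a@B2, b@B1, c@B0, e@B2}   OUT={a@B2, b@B1, c@B3, e@B2}
  B4:   IN={a@B2, b@B1, c@B3, e@B2}   OUT={a@B2, b@B4, c@B4, d@B4, e@B2}

Merge at B2: IN[B2] = OUT[B1] = {b@B1, c@B0}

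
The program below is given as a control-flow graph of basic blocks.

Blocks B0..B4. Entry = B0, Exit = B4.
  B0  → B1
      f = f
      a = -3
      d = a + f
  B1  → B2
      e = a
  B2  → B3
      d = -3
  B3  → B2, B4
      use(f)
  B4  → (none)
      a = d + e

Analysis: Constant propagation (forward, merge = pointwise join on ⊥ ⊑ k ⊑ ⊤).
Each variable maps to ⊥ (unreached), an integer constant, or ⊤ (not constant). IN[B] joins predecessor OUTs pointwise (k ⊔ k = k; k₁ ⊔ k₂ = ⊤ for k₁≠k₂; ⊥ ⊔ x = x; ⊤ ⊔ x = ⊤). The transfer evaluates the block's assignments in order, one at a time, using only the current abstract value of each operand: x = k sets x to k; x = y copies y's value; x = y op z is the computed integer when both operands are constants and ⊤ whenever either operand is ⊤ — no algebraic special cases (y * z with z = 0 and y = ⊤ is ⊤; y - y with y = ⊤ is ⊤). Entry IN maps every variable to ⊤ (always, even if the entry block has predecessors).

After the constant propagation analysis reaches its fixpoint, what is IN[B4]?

Fixpoint table:
  B0:   IN=(all ⊤)   OUT={a:-3; rest ⊤}
  B1:   IN={a:-3; rest ⊤}   OUT={a:-3, e:-3; rest ⊤}
  B2:   IN={a:-3, e:-3; rest ⊤}   OUT={a:-3, d:-3, e:-3; rest ⊤}
  B3:   IN={a:-3, d:-3, e:-3; rest ⊤}   OUT={a:-3, d:-3, e:-3; rest ⊤}
  B4:   IN={a:-3, d:-3, e:-3; rest ⊤}   OUT={a:-6, d:-3, e:-3; rest ⊤}

Merge at B4: IN[B4] = OUT[B3] = {a: -3, b: ⊤, c: ⊤, d: -3, e: -3, f: ⊤}

Answer: {a: -3, b: ⊤, c: ⊤, d: -3, e: -3, f: ⊤}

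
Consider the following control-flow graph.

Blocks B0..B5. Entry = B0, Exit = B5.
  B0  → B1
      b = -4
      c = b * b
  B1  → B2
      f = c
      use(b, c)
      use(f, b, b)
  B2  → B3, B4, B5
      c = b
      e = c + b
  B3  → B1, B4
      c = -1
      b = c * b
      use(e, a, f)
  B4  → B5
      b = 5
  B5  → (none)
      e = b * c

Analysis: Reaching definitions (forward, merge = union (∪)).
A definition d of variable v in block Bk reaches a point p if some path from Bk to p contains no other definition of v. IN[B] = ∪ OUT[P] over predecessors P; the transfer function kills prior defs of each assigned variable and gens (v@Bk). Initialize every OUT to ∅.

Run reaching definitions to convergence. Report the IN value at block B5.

Converged values:
  B0:   IN={}   OUT={b@B0, c@B0}
  B1:   IN={b@B0, b@B3, c@B0, c@B3, e@B2, f@B1}   OUT={b@B0, b@B3, c@B0, c@B3, e@B2, f@B1}
  B2:   IN={b@B0, b@B3, c@B0, c@B3, e@B2, f@B1}   OUT={b@B0, b@B3, c@B2, e@B2, f@B1}
  B3:   IN={b@B0, b@B3, c@B2, e@B2, f@B1}   OUT={b@B3, c@B3, e@B2, f@B1}
  B4:   IN={b@B0, b@B3, c@B2, c@B3, e@B2, f@B1}   OUT={b@B4, c@B2, c@B3, e@B2, f@B1}
  B5:   IN={b@B0, b@B3, b@B4, c@B2, c@B3, e@B2, f@B1}   OUT={b@B0, b@B3, b@B4, c@B2, c@B3, e@B5, f@B1}

Merge at B5: IN[B5] = OUT[B2] ⊔ OUT[B4] = {b@B0, b@B3, b@B4, c@B2, c@B3, e@B2, f@B1}

Answer: {b@B0, b@B3, b@B4, c@B2, c@B3, e@B2, f@B1}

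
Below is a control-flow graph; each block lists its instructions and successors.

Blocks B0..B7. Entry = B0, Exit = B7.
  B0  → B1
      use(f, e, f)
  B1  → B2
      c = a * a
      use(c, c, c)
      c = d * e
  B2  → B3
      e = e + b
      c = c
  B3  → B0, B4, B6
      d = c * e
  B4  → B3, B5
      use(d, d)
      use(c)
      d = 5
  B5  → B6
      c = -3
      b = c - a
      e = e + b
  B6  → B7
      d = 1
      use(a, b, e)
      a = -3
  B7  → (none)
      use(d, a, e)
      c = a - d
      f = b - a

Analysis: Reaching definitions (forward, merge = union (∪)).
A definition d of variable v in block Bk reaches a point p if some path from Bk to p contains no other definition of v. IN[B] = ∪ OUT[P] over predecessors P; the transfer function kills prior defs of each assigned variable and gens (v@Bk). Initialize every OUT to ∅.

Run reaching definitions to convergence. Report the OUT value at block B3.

Answer: {c@B2, d@B3, e@B2}

Derivation:
Converged values:
  B0:  IN={c@B2, d@B3, e@B2}  OUT={c@B2, d@B3, e@B2}
  B1:  IN={c@B2, d@B3, e@B2}  OUT={c@B1, d@B3, e@B2}
  B2:  IN={c@B1, d@B3, e@B2}  OUT={c@B2, d@B3, e@B2}
  B3:  IN={c@B2, d@B3, d@B4, e@B2}  OUT={c@B2, d@B3, e@B2}
  B4:  IN={c@B2, d@B3, e@B2}  OUT={c@B2, d@B4, e@B2}
  B5:  IN={c@B2, d@B4, e@B2}  OUT={b@B5, c@B5, d@B4, e@B5}
  B6:  IN={b@B5, c@B2, c@B5, d@B3, d@B4, e@B2, e@B5}  OUT={a@B6, b@B5, c@B2, c@B5, d@B6, e@B2, e@B5}
  B7:  IN={a@B6, b@B5, c@B2, c@B5, d@B6, e@B2, e@B5}  OUT={a@B6, b@B5, c@B7, d@B6, e@B2, e@B5, f@B7}

Merge at B3: IN[B3] = OUT[B2] ⊔ OUT[B4] = {c@B2, d@B3, d@B4, e@B2}
Applying B3's transfer function to that IN value gives OUT[B3] (row B3 above).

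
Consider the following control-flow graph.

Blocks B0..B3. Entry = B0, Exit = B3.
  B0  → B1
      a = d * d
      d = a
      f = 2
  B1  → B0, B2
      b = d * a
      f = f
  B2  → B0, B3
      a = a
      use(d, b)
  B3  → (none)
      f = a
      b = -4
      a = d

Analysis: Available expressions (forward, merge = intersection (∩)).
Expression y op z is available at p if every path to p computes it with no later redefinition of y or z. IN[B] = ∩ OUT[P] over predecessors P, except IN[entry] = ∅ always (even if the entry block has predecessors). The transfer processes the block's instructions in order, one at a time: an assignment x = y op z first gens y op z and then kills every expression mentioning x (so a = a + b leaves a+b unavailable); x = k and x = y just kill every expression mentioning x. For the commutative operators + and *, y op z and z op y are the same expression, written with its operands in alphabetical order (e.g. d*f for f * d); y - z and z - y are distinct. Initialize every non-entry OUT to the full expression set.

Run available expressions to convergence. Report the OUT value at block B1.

Answer: {a*d}

Working:
Per-block solution:
  B0: | IN={} | OUT={}
  B1: | IN={} | OUT={a*d}
  B2: | IN={a*d} | OUT={}
  B3: | IN={} | OUT={}

Merge at B1: IN[B1] = OUT[B0] = {}
Applying B1's transfer function to that IN value gives OUT[B1] (row B1 above).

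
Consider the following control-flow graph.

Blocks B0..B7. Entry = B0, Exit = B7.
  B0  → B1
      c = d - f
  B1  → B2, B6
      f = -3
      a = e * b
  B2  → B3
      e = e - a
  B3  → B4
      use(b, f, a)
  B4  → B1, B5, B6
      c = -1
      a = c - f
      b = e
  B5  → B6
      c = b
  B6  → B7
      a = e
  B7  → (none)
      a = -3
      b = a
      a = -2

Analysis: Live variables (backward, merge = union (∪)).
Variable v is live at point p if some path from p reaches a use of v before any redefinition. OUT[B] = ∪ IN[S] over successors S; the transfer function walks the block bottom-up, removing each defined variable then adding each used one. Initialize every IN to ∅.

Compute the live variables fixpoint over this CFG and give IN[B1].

Per-block solution:
  B0:   IN={b, d, e, f}   OUT={b, e}
  B1:   IN={b, e}   OUT={a, b, e, f}
  B2:   IN={a, b, e, f}   OUT={a, b, e, f}
  B3:   IN={a, b, e, f}   OUT={e, f}
  B4:   IN={e, f}   OUT={b, e}
  B5:   IN={b, e}   OUT={e}
  B6:   IN={e}   OUT={}
  B7:   IN={}   OUT={}

Merge at B1: OUT[B1] = IN[B2] ⊔ IN[B6] = {a, b, e, f}
Applying B1's transfer function to that OUT value gives IN[B1] (row B1 above).

Answer: {b, e}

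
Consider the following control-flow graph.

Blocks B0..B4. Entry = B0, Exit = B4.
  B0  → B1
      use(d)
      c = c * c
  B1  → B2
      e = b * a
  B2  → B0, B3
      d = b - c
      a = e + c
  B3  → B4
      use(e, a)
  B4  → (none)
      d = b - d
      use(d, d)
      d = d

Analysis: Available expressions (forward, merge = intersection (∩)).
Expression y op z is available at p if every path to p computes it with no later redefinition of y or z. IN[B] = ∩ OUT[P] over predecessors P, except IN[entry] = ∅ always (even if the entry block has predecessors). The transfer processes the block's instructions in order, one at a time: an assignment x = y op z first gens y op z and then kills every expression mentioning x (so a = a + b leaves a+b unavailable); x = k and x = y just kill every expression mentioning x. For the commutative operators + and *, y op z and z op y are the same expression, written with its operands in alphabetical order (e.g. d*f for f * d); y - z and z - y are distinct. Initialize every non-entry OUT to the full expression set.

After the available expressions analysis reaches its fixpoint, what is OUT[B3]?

Fixpoint table:
  B0: | IN={} | OUT={}
  B1: | IN={} | OUT={a*b}
  B2: | IN={a*b} | OUT={b-c, c+e}
  B3: | IN={b-c, c+e} | OUT={b-c, c+e}
  B4: | IN={b-c, c+e} | OUT={b-c, c+e}

Merge at B3: IN[B3] = OUT[B2] = {b-c, c+e}
Applying B3's transfer function to that IN value gives OUT[B3] (row B3 above).

Answer: {b-c, c+e}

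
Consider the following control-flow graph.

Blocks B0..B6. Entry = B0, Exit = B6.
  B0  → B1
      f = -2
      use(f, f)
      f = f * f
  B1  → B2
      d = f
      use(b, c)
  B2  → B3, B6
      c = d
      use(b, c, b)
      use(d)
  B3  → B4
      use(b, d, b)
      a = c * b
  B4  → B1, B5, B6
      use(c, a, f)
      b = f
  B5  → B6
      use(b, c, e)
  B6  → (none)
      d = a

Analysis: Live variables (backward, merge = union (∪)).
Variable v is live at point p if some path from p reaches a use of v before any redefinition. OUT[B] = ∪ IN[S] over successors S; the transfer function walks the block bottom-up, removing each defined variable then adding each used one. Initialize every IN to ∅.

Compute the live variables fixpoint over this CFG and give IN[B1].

Answer: {a, b, c, e, f}

Derivation:
Fixpoint table:
  B0:   IN={a, b, c, e}   OUT={a, b, c, e, f}
  B1:   IN={a, b, c, e, f}   OUT={a, b, d, e, f}
  B2:   IN={a, b, d, e, f}   OUT={a, b, c, d, e, f}
  B3:   IN={b, c, d, e, f}   OUT={a, c, e, f}
  B4:   IN={a, c, e, f}   OUT={a, b, c, e, f}
  B5:   IN={a, b, c, e}   OUT={a}
  B6:   IN={a}   OUT={}

Merge at B1: OUT[B1] = IN[B2] = {a, b, d, e, f}
Applying B1's transfer function to that OUT value gives IN[B1] (row B1 above).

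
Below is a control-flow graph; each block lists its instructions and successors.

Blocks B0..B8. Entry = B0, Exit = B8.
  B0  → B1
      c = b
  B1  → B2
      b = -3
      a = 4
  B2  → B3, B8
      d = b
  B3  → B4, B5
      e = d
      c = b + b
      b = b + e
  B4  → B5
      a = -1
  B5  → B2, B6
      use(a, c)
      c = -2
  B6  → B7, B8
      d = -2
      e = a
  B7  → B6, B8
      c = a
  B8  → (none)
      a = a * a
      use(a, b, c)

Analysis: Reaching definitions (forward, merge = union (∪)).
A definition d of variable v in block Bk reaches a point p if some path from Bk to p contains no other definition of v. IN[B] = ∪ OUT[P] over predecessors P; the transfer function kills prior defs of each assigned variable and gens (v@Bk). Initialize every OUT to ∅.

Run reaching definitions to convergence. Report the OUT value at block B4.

Fixpoint table:
  B0:  IN={}  OUT={c@B0}
  B1:  IN={c@B0}  OUT={a@B1, b@B1, c@B0}
  B2:  IN={a@B1, a@B4, b@B1, b@B3, c@B0, c@B5, d@B2, e@B3}  OUT={a@B1, a@B4, b@B1, b@B3, c@B0, c@B5, d@B2, e@B3}
  B3:  IN={a@B1, a@B4, b@B1, b@B3, c@B0, c@B5, d@B2, e@B3}  OUT={a@B1, a@B4, b@B3, c@B3, d@B2, e@B3}
  B4:  IN={a@B1, a@B4, b@B3, c@B3, d@B2, e@B3}  OUT={a@B4, b@B3, c@B3, d@B2, e@B3}
  B5:  IN={a@B1, a@B4, b@B3, c@B3, d@B2, e@B3}  OUT={a@B1, a@B4, b@B3, c@B5, d@B2, e@B3}
  B6:  IN={a@B1, a@B4, b@B3, c@B5, c@B7, d@B2, d@B6, e@B3, e@B6}  OUT={a@B1, a@B4, b@B3, c@B5, c@B7, d@B6, e@B6}
  B7:  IN={a@B1, a@B4, b@B3, c@B5, c@B7, d@B6, e@B6}  OUT={a@B1, a@B4, b@B3, c@B7, d@B6, e@B6}
  B8:  IN={a@B1, a@B4, b@B1, b@B3, c@B0, c@B5, c@B7, d@B2, d@B6, e@B3, e@B6}  OUT={a@B8, b@B1, b@B3, c@B0, c@B5, c@B7, d@B2, d@B6, e@B3, e@B6}

Merge at B4: IN[B4] = OUT[B3] = {a@B1, a@B4, b@B3, c@B3, d@B2, e@B3}
Applying B4's transfer function to that IN value gives OUT[B4] (row B4 above).

Answer: {a@B4, b@B3, c@B3, d@B2, e@B3}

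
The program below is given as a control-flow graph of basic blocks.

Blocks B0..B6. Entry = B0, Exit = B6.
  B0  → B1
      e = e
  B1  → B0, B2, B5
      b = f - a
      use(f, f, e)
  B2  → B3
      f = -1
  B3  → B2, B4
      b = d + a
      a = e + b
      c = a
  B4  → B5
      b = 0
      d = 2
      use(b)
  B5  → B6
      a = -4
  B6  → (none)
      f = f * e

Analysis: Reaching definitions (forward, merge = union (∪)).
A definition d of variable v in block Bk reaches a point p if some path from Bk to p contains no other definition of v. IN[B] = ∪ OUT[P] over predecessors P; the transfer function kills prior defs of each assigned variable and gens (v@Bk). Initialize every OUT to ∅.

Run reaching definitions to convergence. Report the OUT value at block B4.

Fixpoint table:
  B0:  IN={b@B1, e@B0}  OUT={b@B1, e@B0}
  B1:  IN={b@B1, e@B0}  OUT={b@B1, e@B0}
  B2:  IN={a@B3, b@B1, b@B3, c@B3, e@B0, f@B2}  OUT={a@B3, b@B1, b@B3, c@B3, e@B0, f@B2}
  B3:  IN={a@B3, b@B1, b@B3, c@B3, e@B0, f@B2}  OUT={a@B3, b@B3, c@B3, e@B0, f@B2}
  B4:  IN={a@B3, b@B3, c@B3, e@B0, f@B2}  OUT={a@B3, b@B4, c@B3, d@B4, e@B0, f@B2}
  B5:  IN={a@B3, b@B1, b@B4, c@B3, d@B4, e@B0, f@B2}  OUT={a@B5, b@B1, b@B4, c@B3, d@B4, e@B0, f@B2}
  B6:  IN={a@B5, b@B1, b@B4, c@B3, d@B4, e@B0, f@B2}  OUT={a@B5, b@B1, b@B4, c@B3, d@B4, e@B0, f@B6}

Merge at B4: IN[B4] = OUT[B3] = {a@B3, b@B3, c@B3, e@B0, f@B2}
Applying B4's transfer function to that IN value gives OUT[B4] (row B4 above).

Answer: {a@B3, b@B4, c@B3, d@B4, e@B0, f@B2}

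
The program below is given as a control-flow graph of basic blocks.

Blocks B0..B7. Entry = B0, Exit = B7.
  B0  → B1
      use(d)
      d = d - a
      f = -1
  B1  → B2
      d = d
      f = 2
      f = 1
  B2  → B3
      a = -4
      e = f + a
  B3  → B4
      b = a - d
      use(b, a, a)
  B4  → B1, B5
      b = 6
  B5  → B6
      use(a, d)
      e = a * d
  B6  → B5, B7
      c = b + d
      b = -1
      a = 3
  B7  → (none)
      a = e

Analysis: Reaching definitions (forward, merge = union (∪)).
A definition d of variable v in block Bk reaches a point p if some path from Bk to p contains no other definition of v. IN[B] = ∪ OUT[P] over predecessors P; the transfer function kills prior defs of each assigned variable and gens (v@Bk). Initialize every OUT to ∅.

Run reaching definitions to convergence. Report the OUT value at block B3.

Answer: {a@B2, b@B3, d@B1, e@B2, f@B1}

Working:
Converged values:
  B0: | IN={} | OUT={d@B0, f@B0}
  B1: | IN={a@B2, b@B4, d@B0, d@B1, e@B2, f@B0, f@B1} | OUT={a@B2, b@B4, d@B1, e@B2, f@B1}
  B2: | IN={a@B2, b@B4, d@B1, e@B2, f@B1} | OUT={a@B2, b@B4, d@B1, e@B2, f@B1}
  B3: | IN={a@B2, b@B4, d@B1, e@B2, f@B1} | OUT={a@B2, b@B3, d@B1, e@B2, f@B1}
  B4: | IN={a@B2, b@B3, d@B1, e@B2, f@B1} | OUT={a@B2, b@B4, d@B1, e@B2, f@B1}
  B5: | IN={a@B2, a@B6, b@B4, b@B6, c@B6, d@B1, e@B2, e@B5, f@B1} | OUT={a@B2, a@B6, b@B4, b@B6, c@B6, d@B1, e@B5, f@B1}
  B6: | IN={a@B2, a@B6, b@B4, b@B6, c@B6, d@B1, e@B5, f@B1} | OUT={a@B6, b@B6, c@B6, d@B1, e@B5, f@B1}
  B7: | IN={a@B6, b@B6, c@B6, d@B1, e@B5, f@B1} | OUT={a@B7, b@B6, c@B6, d@B1, e@B5, f@B1}

Merge at B3: IN[B3] = OUT[B2] = {a@B2, b@B4, d@B1, e@B2, f@B1}
Applying B3's transfer function to that IN value gives OUT[B3] (row B3 above).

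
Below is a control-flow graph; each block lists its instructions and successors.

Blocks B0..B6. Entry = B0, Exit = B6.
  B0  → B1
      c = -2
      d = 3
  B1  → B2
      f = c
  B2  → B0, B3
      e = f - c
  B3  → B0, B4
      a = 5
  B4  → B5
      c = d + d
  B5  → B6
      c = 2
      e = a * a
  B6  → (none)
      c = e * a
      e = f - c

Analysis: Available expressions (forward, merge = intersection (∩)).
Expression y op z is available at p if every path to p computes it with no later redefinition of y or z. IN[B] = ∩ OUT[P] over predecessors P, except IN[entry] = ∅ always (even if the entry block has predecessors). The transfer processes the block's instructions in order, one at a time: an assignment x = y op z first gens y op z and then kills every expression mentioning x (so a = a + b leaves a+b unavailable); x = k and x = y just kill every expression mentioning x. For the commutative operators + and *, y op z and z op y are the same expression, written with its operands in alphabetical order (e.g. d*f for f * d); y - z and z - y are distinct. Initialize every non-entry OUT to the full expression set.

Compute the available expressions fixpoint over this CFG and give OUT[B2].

Converged values:
  B0: | IN={} | OUT={}
  B1: | IN={} | OUT={}
  B2: | IN={} | OUT={f-c}
  B3: | IN={f-c} | OUT={f-c}
  B4: | IN={f-c} | OUT={d+d}
  B5: | IN={d+d} | OUT={a*a, d+d}
  B6: | IN={a*a, d+d} | OUT={a*a, d+d, f-c}

Merge at B2: IN[B2] = OUT[B1] = {}
Applying B2's transfer function to that IN value gives OUT[B2] (row B2 above).

Answer: {f-c}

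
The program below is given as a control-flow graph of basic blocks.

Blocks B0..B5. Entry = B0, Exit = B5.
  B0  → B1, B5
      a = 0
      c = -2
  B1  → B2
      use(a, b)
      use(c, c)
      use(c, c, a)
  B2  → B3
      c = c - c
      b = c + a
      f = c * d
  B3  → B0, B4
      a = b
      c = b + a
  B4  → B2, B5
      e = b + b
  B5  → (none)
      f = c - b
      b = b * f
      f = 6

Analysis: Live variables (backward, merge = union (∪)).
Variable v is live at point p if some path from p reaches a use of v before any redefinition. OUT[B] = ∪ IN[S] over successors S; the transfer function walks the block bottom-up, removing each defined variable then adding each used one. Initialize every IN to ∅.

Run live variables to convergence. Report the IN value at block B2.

Converged values:
  B0:   IN={b, d}   OUT={a, b, c, d}
  B1:   IN={a, b, c, d}   OUT={a, c, d}
  B2:   IN={a, c, d}   OUT={b, d}
  B3:   IN={b, d}   OUT={a, b, c, d}
  B4:   IN={a, b, c, d}   OUT={a, b, c, d}
  B5:   IN={b, c}   OUT={}

Merge at B2: OUT[B2] = IN[B3] = {b, d}
Applying B2's transfer function to that OUT value gives IN[B2] (row B2 above).

Answer: {a, c, d}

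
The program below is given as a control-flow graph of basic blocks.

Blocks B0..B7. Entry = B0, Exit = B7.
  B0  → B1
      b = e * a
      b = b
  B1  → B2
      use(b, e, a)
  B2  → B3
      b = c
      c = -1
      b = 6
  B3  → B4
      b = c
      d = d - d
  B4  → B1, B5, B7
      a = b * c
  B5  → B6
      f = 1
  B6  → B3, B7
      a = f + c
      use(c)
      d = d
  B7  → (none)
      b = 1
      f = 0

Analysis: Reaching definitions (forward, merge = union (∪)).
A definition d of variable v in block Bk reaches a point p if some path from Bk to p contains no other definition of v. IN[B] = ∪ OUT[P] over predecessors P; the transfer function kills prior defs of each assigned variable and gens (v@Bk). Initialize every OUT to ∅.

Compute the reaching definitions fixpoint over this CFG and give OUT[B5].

Answer: {a@B4, b@B3, c@B2, d@B3, f@B5}

Working:
Fixpoint table:
  B0:   IN={}   OUT={b@B0}
  B1:   IN={a@B4, b@B0, b@B3, c@B2, d@B3, f@B5}   OUT={a@B4, b@B0, b@B3, c@B2, d@B3, f@B5}
  B2:   IN={a@B4, b@B0, b@B3, c@B2, d@B3, f@B5}   OUT={a@B4, b@B2, c@B2, d@B3, f@B5}
  B3:   IN={a@B4, a@B6, b@B2, b@B3, c@B2, d@B3, d@B6, f@B5}   OUT={a@B4, a@B6, b@B3, c@B2, d@B3, f@B5}
  B4:   IN={a@B4, a@B6, b@B3, c@B2, d@B3, f@B5}   OUT={a@B4, b@B3, c@B2, d@B3, f@B5}
  B5:   IN={a@B4, b@B3, c@B2, d@B3, f@B5}   OUT={a@B4, b@B3, c@B2, d@B3, f@B5}
  B6:   IN={a@B4, b@B3, c@B2, d@B3, f@B5}   OUT={a@B6, b@B3, c@B2, d@B6, f@B5}
  B7:   IN={a@B4, a@B6, b@B3, c@B2, d@B3, d@B6, f@B5}   OUT={a@B4, a@B6, b@B7, c@B2, d@B3, d@B6, f@B7}

Merge at B5: IN[B5] = OUT[B4] = {a@B4, b@B3, c@B2, d@B3, f@B5}
Applying B5's transfer function to that IN value gives OUT[B5] (row B5 above).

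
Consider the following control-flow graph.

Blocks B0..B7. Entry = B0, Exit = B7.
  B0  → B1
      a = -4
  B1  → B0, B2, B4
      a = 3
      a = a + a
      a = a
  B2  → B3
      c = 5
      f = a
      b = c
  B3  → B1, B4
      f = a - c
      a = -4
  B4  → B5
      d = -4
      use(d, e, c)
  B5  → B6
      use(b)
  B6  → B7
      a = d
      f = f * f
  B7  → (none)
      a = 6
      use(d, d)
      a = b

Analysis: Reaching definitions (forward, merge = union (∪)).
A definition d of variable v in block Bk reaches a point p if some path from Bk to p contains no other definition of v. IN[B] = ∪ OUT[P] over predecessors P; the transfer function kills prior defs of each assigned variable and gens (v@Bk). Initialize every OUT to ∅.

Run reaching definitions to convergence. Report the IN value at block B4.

Answer: {a@B1, a@B3, b@B2, c@B2, f@B3}

Trace:
Converged values:
  B0: | IN={a@B1, b@B2, c@B2, f@B3} | OUT={a@B0, b@B2, c@B2, f@B3}
  B1: | IN={a@B0, a@B3, b@B2, c@B2, f@B3} | OUT={a@B1, b@B2, c@B2, f@B3}
  B2: | IN={a@B1, b@B2, c@B2, f@B3} | OUT={a@B1, b@B2, c@B2, f@B2}
  B3: | IN={a@B1, b@B2, c@B2, f@B2} | OUT={a@B3, b@B2, c@B2, f@B3}
  B4: | IN={a@B1, a@B3, b@B2, c@B2, f@B3} | OUT={a@B1, a@B3, b@B2, c@B2, d@B4, f@B3}
  B5: | IN={a@B1, a@B3, b@B2, c@B2, d@B4, f@B3} | OUT={a@B1, a@B3, b@B2, c@B2, d@B4, f@B3}
  B6: | IN={a@B1, a@B3, b@B2, c@B2, d@B4, f@B3} | OUT={a@B6, b@B2, c@B2, d@B4, f@B6}
  B7: | IN={a@B6, b@B2, c@B2, d@B4, f@B6} | OUT={a@B7, b@B2, c@B2, d@B4, f@B6}

Merge at B4: IN[B4] = OUT[B1] ⊔ OUT[B3] = {a@B1, a@B3, b@B2, c@B2, f@B3}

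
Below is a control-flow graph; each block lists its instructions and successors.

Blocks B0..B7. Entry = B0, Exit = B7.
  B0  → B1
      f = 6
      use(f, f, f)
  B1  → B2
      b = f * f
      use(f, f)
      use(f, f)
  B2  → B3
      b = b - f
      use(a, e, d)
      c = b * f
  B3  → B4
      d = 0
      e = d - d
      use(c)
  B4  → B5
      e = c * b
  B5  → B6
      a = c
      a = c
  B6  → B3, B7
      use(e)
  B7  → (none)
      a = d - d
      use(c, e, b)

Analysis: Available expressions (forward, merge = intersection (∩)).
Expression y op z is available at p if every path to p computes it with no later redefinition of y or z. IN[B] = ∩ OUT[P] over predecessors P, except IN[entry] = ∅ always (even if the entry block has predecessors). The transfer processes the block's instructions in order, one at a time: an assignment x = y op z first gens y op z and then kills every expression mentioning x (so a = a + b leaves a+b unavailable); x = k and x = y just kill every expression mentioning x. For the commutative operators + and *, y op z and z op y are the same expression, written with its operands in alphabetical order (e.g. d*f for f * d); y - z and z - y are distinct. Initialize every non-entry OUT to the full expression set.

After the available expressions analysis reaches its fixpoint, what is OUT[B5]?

Answer: {b*c, b*f, d-d, f*f}

Trace:
Per-block solution:
  B0: | IN={} | OUT={}
  B1: | IN={} | OUT={f*f}
  B2: | IN={f*f} | OUT={b*f, f*f}
  B3: | IN={b*f, f*f} | OUT={b*f, d-d, f*f}
  B4: | IN={b*f, d-d, f*f} | OUT={b*c, b*f, d-d, f*f}
  B5: | IN={b*c, b*f, d-d, f*f} | OUT={b*c, b*f, d-d, f*f}
  B6: | IN={b*c, b*f, d-d, f*f} | OUT={b*c, b*f, d-d, f*f}
  B7: | IN={b*c, b*f, d-d, f*f} | OUT={b*c, b*f, d-d, f*f}

Merge at B5: IN[B5] = OUT[B4] = {b*c, b*f, d-d, f*f}
Applying B5's transfer function to that IN value gives OUT[B5] (row B5 above).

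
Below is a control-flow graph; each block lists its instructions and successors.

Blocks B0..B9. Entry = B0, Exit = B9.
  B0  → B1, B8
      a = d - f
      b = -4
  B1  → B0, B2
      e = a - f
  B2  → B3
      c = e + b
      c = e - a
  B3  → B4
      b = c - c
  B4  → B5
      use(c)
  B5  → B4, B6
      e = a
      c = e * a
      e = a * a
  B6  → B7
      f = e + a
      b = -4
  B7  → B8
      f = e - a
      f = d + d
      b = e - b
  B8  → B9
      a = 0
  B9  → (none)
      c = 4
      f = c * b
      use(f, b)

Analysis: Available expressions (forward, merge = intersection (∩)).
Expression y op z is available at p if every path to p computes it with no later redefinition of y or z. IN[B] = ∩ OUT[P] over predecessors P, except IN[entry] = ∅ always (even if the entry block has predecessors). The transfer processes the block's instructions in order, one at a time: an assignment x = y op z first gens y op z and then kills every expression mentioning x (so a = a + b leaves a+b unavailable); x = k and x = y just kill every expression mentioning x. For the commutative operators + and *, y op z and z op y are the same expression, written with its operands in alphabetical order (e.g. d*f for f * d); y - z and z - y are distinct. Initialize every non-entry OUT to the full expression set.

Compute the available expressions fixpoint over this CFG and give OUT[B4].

Per-block solution:
  B0: | IN={} | OUT={d-f}
  B1: | IN={d-f} | OUT={a-f, d-f}
  B2: | IN={a-f, d-f} | OUT={a-f, b+e, d-f, e-a}
  B3: | IN={a-f, b+e, d-f, e-a} | OUT={a-f, c-c, d-f, e-a}
  B4: | IN={a-f, d-f} | OUT={a-f, d-f}
  B5: | IN={a-f, d-f} | OUT={a*a, a-f, d-f}
  B6: | IN={a*a, a-f, d-f} | OUT={a*a, a+e}
  B7: | IN={a*a, a+e} | OUT={a*a, a+e, d+d, e-a}
  B8: | IN={} | OUT={}
  B9: | IN={} | OUT={b*c}

Merge at B4: IN[B4] = OUT[B3] ∩ OUT[B5] = {a-f, d-f}
Applying B4's transfer function to that IN value gives OUT[B4] (row B4 above).

Answer: {a-f, d-f}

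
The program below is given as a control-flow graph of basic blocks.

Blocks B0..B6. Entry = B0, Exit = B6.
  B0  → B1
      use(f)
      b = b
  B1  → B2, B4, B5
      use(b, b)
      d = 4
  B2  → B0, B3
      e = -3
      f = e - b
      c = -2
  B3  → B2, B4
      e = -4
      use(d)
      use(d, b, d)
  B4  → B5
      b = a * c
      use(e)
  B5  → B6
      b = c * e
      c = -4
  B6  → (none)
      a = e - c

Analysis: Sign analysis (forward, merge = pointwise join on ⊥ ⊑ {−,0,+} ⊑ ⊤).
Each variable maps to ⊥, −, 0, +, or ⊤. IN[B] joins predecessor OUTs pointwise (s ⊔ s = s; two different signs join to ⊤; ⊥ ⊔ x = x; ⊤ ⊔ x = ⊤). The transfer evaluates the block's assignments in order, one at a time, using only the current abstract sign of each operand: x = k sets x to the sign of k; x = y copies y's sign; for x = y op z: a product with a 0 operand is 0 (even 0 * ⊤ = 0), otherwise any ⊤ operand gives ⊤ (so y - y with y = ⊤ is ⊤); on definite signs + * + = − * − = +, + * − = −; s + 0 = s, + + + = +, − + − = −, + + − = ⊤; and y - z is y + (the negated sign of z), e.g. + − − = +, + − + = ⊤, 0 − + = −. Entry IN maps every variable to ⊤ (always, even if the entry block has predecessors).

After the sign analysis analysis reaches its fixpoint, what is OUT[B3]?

Answer: {a: ⊤, b: ⊤, c: -, d: +, e: -, f: ⊤}

Derivation:
Per-block solution:
  B0: | IN=(all ⊤) | OUT=(all ⊤)
  B1: | IN=(all ⊤) | OUT={d:+; rest ⊤}
  B2: | IN={d:+; rest ⊤} | OUT={c:-, d:+, e:-; rest ⊤}
  B3: | IN={c:-, d:+, e:-; rest ⊤} | OUT={c:-, d:+, e:-; rest ⊤}
  B4: | IN={d:+; rest ⊤} | OUT={d:+; rest ⊤}
  B5: | IN={d:+; rest ⊤} | OUT={c:-, d:+; rest ⊤}
  B6: | IN={c:-, d:+; rest ⊤} | OUT={c:-, d:+; rest ⊤}

Merge at B3: IN[B3] = OUT[B2] = {a: ⊤, b: ⊤, c: -, d: +, e: -, f: ⊤}
Applying B3's transfer function to that IN value gives OUT[B3] (row B3 above).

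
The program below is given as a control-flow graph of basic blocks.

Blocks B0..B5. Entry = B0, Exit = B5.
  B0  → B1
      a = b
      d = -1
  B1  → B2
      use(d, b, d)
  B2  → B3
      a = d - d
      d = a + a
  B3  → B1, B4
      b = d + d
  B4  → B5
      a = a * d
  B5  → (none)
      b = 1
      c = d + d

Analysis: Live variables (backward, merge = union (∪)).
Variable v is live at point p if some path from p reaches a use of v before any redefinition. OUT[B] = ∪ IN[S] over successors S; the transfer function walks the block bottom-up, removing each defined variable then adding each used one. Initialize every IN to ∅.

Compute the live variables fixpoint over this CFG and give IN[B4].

Converged values:
  B0: | IN={b} | OUT={b, d}
  B1: | IN={b, d} | OUT={d}
  B2: | IN={d} | OUT={a, d}
  B3: | IN={a, d} | OUT={a, b, d}
  B4: | IN={a, d} | OUT={d}
  B5: | IN={d} | OUT={}

Merge at B4: OUT[B4] = IN[B5] = {d}
Applying B4's transfer function to that OUT value gives IN[B4] (row B4 above).

Answer: {a, d}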